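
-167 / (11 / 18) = -3006 / 11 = -273.27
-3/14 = -0.21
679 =679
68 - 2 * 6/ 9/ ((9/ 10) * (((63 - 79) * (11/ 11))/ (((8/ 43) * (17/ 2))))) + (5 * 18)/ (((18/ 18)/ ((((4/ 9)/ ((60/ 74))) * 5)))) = 365498/ 1161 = 314.81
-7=-7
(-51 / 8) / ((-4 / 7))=357 / 32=11.16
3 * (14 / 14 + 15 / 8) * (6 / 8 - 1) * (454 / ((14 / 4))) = -15663 / 56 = -279.70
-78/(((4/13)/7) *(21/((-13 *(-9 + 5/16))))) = -9543.22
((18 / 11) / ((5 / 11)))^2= 324 / 25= 12.96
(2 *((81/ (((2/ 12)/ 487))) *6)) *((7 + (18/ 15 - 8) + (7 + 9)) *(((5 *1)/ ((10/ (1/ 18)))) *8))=51123312/ 5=10224662.40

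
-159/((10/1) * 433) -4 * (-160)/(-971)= -2925589/4204430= -0.70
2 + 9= 11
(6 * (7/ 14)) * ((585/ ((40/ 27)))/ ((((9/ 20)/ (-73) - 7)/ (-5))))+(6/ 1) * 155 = 36321465/ 20458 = 1775.42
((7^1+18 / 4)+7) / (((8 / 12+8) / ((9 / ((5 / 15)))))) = 2997 / 52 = 57.63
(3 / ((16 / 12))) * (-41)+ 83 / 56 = -5083 / 56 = -90.77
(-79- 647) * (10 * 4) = -29040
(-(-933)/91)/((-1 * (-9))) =311/273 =1.14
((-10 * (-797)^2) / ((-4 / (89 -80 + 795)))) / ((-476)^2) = 638385045 / 113288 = 5635.06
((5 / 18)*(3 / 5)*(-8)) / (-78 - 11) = 4 / 267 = 0.01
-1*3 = -3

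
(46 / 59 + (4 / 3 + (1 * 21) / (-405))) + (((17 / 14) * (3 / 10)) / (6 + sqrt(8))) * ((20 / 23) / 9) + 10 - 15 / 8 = 732033367 / 71812440 - 17 * sqrt(2) / 6762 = 10.19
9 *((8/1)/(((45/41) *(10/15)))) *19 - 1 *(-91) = 9803/5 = 1960.60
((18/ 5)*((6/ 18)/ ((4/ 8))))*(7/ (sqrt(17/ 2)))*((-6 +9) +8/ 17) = 4956*sqrt(34)/ 1445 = 20.00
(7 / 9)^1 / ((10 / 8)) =28 / 45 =0.62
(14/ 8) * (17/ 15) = 119/ 60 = 1.98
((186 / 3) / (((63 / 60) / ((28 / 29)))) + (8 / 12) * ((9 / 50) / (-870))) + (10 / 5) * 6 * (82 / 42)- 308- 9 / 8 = -139269209 / 609000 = -228.69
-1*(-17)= 17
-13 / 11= -1.18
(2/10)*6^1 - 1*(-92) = 466/5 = 93.20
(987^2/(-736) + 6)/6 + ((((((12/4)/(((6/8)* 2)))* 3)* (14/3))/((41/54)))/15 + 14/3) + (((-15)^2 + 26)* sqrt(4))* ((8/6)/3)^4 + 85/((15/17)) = -191162319607/1979847360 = -96.55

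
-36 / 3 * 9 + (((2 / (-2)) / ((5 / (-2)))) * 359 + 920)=4778 / 5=955.60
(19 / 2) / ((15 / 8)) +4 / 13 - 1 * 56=-9872 / 195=-50.63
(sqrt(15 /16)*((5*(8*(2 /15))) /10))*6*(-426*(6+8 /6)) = -12496*sqrt(15) /5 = -9679.36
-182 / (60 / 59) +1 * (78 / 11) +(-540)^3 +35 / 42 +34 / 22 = -25981587967 / 165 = -157464169.50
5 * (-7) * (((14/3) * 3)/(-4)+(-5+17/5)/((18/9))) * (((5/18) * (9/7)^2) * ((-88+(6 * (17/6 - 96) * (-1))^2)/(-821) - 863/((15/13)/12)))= -14862797307/22988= -646545.91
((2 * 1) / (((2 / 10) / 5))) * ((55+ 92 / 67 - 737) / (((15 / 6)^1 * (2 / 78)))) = -35569560 / 67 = -530888.96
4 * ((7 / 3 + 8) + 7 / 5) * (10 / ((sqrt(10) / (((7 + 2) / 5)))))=2112 * sqrt(10) / 25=267.15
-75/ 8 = -9.38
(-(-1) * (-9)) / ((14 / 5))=-45 / 14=-3.21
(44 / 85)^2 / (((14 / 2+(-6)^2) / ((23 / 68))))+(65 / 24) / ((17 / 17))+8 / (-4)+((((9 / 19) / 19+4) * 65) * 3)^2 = 10175773282817125003 / 16518890483400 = 616008.28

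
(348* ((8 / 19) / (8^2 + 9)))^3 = 21577826304 / 2668267603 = 8.09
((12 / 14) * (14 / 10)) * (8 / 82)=24 / 205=0.12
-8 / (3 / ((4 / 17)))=-32 / 51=-0.63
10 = 10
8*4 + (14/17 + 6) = 660/17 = 38.82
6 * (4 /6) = 4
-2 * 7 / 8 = -7 / 4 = -1.75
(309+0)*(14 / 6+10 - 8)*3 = 4017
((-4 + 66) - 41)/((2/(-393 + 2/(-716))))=-2954595/716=-4126.53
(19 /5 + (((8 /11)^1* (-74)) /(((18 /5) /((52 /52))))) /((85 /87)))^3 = -33576349395581 /22069810125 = -1521.37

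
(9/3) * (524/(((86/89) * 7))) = 69954/301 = 232.41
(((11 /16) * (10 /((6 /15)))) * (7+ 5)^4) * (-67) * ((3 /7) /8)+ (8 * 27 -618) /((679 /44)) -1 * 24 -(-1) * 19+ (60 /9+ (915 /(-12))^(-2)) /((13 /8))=-3151294085116439 /2463395025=-1279248.38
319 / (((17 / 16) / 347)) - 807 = 1757369 / 17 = 103374.65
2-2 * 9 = -16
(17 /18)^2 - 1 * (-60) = 19729 /324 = 60.89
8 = 8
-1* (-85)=85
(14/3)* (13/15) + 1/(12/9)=863/180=4.79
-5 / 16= -0.31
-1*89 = -89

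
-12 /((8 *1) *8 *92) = -3 /1472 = -0.00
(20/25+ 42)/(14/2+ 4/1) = 214/55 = 3.89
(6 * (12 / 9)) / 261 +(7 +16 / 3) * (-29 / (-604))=98183 / 157644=0.62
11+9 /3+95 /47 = 753 /47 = 16.02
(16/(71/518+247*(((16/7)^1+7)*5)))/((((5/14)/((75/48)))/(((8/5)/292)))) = 14504/433650733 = 0.00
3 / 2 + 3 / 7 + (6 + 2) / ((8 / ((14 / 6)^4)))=35801 / 1134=31.57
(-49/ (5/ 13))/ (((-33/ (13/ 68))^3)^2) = -3074677333/ 638420934922800353280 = -0.00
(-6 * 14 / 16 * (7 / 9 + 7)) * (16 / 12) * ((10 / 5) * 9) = -980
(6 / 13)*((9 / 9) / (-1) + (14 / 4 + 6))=3.92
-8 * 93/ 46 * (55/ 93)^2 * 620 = -242000/ 69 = -3507.25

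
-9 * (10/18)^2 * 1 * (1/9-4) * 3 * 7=6125/27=226.85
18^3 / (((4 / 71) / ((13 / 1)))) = 1345734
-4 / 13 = -0.31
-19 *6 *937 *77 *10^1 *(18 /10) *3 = -444149244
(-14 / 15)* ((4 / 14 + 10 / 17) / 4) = -52 / 255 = -0.20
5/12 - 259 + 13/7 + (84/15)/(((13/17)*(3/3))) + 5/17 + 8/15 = -7690931/30940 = -248.58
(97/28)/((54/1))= 97/1512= 0.06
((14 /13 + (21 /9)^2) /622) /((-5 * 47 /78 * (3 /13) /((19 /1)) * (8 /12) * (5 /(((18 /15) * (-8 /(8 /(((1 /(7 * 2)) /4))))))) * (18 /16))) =26923 /16444125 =0.00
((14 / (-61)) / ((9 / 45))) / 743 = -70 / 45323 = -0.00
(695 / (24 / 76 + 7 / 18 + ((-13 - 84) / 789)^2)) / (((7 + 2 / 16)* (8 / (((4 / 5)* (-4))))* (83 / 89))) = -27382070368 / 471087831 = -58.13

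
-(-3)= 3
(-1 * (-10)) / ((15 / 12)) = 8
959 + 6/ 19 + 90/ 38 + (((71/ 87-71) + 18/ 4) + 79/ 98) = 72638630/ 80997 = 896.81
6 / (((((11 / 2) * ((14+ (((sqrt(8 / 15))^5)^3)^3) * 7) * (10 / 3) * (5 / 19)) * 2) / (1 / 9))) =63814629157225045076094147589174099266529083251953125 / 90516013462484758588620912792387088901800515068870541226 - 2097833467867258386854707200000000000000000000 * sqrt(30) / 316806047118696655060173194773354811156301802741046894291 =0.00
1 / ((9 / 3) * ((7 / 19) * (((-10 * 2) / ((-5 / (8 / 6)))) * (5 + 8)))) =19 / 1456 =0.01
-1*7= -7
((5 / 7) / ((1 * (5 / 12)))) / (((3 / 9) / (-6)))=-216 / 7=-30.86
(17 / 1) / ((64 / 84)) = 357 / 16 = 22.31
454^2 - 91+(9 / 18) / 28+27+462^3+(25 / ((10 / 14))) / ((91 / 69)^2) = 935205982129 / 9464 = 98817200.14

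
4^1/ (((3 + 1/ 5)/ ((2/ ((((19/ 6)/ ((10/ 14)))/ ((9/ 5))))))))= 1.02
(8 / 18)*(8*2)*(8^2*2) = 8192 / 9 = 910.22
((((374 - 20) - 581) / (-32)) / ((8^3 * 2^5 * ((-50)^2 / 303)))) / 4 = 0.00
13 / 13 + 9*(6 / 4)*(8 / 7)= 115 / 7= 16.43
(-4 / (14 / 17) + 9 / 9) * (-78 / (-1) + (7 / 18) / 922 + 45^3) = -648687855 / 1844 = -351783.00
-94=-94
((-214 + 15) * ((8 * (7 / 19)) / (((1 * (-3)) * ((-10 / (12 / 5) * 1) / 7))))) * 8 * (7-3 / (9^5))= -34393415168 / 1869885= -18393.33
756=756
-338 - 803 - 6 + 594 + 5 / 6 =-3313 / 6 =-552.17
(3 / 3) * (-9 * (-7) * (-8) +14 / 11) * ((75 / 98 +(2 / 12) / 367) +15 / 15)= -75256190 / 84777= -887.70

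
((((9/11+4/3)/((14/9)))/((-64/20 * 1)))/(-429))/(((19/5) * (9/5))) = 8875/60252192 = 0.00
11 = 11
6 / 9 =2 / 3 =0.67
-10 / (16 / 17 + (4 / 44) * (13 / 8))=-14960 / 1629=-9.18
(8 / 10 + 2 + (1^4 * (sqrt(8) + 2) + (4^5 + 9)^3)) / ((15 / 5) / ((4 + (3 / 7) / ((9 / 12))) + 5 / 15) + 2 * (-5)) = -567686015027 / 4835 - 206 * sqrt(2) / 967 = -117411792.45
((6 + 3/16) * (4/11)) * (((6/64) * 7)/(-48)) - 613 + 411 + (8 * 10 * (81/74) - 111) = -17084699/75776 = -225.46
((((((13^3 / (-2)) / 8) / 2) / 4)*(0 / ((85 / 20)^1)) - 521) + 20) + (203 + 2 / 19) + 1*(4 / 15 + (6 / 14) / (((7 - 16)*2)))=-395877 / 1330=-297.65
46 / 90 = 23 / 45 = 0.51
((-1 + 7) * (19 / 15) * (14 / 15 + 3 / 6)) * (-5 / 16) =-817 / 240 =-3.40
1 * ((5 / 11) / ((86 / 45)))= 225 / 946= 0.24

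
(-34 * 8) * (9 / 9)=-272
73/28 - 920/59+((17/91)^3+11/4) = -909626381/88921378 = -10.23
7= 7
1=1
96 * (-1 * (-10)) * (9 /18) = 480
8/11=0.73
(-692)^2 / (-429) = -478864 / 429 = -1116.23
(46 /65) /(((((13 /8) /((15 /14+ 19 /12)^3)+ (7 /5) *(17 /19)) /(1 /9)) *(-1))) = -9692281558 /165105386901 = -0.06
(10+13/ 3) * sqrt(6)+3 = 3+43 * sqrt(6)/ 3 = 38.11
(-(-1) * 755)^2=570025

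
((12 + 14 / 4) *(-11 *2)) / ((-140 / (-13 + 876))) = 294283 / 140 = 2102.02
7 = 7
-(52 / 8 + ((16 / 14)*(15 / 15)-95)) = 1223 / 14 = 87.36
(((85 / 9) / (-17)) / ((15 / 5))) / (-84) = 5 / 2268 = 0.00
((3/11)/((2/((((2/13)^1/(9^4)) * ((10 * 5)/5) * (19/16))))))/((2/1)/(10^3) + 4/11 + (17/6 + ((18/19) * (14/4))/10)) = 225625/20978798958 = 0.00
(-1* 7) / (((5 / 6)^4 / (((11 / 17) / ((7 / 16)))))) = -228096 / 10625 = -21.47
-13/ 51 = -0.25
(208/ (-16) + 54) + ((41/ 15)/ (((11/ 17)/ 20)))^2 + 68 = 7246.69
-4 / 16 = -1 / 4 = -0.25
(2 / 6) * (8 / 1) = 8 / 3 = 2.67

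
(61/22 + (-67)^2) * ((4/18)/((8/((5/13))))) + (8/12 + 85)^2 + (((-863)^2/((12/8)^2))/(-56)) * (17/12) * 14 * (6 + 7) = -46845706961/30888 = -1516631.28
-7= -7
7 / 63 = 1 / 9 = 0.11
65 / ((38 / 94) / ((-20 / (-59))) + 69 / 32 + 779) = 488800 / 5883263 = 0.08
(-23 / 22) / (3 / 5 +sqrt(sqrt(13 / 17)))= -23 / (22*(3 / 5 +13^(1 / 4)*17^(3 / 4) / 17))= -0.68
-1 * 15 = -15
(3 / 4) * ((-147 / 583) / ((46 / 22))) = -0.09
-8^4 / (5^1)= -4096 / 5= -819.20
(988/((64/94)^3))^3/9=16864426665281097840041/4947802324992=3408468155.67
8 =8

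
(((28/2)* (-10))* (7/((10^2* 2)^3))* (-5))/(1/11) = 539/80000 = 0.01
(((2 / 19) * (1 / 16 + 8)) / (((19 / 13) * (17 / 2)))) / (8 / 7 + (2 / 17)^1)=3913 / 72200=0.05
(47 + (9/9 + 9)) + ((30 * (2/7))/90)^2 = 25141/441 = 57.01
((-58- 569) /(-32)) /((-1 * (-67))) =627 /2144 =0.29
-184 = -184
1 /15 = 0.07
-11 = -11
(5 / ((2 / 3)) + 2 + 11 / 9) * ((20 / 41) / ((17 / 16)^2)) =4.63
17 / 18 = 0.94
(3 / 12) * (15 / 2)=15 / 8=1.88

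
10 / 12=5 / 6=0.83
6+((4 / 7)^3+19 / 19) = 2465 / 343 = 7.19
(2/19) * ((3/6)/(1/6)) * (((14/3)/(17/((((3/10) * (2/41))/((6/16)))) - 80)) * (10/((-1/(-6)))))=2688/10811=0.25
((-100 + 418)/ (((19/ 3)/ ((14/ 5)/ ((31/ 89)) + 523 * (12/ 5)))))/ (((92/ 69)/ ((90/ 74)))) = 1260866979/ 21793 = 57856.51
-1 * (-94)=94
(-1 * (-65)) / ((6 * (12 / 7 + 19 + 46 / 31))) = 14105 / 28902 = 0.49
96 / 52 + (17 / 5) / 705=84821 / 45825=1.85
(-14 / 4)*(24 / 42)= -2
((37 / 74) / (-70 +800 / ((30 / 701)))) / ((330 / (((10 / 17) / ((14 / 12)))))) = 3 / 73133830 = 0.00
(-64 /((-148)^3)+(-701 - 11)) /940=-7212987 /9522764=-0.76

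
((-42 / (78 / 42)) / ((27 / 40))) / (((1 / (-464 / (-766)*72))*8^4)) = -7105 / 19916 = -0.36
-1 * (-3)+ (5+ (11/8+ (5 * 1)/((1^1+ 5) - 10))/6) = 385/48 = 8.02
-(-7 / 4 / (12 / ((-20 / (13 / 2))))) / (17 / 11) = -385 / 1326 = -0.29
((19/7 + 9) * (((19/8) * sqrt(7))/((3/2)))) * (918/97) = 119187 * sqrt(7)/679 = 464.42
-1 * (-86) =86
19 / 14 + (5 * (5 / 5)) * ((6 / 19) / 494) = 89377 / 65702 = 1.36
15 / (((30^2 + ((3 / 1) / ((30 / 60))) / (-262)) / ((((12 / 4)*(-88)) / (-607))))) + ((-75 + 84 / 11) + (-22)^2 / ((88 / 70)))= 83349500662 / 262399423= 317.64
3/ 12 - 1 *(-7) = 29/ 4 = 7.25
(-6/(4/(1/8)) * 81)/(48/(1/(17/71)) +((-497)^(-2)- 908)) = 60023187/3543124912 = 0.02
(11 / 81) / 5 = 11 / 405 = 0.03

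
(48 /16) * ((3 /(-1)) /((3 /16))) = -48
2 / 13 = 0.15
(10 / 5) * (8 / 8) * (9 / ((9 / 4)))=8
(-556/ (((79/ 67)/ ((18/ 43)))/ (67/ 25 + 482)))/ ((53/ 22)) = -178747463664/ 4501025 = -39712.61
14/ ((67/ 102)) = 1428/ 67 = 21.31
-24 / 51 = -8 / 17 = -0.47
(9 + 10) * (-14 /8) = -133 /4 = -33.25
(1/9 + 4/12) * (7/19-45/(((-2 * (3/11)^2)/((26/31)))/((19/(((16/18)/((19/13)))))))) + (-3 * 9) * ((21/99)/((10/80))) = 405495493/116622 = 3477.01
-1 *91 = -91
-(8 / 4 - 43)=41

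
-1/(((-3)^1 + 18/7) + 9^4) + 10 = 459233/45924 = 10.00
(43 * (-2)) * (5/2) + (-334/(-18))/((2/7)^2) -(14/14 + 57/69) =8677/828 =10.48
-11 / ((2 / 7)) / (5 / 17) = -1309 / 10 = -130.90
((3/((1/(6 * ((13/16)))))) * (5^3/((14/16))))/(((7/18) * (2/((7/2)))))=131625/14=9401.79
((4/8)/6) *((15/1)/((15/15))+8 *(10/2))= 55/12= 4.58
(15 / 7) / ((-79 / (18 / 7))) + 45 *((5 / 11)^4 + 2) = 5205696795 / 56675311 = 91.85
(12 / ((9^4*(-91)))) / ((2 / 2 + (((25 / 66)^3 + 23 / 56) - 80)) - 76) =21296 / 163740043701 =0.00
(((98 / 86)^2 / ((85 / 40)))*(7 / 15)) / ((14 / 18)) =57624 / 157165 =0.37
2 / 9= 0.22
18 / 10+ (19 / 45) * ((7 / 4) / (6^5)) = 1.80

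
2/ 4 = 1/ 2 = 0.50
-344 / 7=-49.14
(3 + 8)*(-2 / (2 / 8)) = -88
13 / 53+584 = 30965 / 53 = 584.25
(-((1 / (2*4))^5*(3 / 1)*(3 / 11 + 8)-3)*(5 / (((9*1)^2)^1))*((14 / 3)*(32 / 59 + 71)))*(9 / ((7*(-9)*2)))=-281679055 / 63799296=-4.42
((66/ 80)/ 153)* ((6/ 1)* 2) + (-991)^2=166953781/ 170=982081.06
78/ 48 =13/ 8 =1.62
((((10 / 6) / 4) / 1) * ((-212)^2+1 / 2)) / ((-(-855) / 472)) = 93043 / 9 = 10338.11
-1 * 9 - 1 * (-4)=-5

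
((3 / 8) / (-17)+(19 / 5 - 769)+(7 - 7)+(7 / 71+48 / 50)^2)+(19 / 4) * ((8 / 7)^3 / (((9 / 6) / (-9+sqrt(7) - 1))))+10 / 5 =-356860469163271 / 440911065000+4864 * sqrt(7) / 1029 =-796.86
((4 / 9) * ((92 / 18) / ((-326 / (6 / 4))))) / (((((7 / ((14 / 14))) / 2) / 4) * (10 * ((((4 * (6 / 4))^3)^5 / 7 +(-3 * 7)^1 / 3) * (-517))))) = 184 / 5349099442195100295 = 0.00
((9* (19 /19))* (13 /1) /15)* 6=234 /5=46.80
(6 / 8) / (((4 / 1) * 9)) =1 / 48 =0.02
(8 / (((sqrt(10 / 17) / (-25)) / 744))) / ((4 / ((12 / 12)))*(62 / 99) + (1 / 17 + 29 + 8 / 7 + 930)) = -10956330*sqrt(170) / 708853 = -201.53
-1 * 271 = -271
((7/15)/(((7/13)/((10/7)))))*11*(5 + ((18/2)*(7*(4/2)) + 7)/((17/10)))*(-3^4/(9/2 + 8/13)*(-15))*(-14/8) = -1065346425/2261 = -471183.74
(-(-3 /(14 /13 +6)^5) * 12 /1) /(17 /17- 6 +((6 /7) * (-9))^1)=-23391459 /146645638912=-0.00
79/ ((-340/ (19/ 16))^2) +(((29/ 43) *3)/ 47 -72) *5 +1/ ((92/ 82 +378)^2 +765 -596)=-208210011968419364157/ 578708708154265600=-359.78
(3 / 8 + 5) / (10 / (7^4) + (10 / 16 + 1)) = 103243 / 31293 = 3.30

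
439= 439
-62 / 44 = -31 / 22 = -1.41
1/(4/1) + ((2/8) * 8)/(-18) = 5/36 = 0.14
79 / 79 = 1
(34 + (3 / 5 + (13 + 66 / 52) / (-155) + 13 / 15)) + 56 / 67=29331533 / 810030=36.21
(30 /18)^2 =25 /9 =2.78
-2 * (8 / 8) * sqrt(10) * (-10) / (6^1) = 10.54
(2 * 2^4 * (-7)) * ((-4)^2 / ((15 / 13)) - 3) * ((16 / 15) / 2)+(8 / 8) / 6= -584117 / 450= -1298.04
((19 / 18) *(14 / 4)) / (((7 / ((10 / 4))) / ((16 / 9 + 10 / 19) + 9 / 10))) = 5479 / 1296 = 4.23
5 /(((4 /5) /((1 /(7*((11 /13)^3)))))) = 54925 /37268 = 1.47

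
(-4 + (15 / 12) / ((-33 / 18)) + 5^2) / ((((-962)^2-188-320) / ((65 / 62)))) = 9685 / 420537568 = 0.00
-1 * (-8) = 8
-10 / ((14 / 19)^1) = -95 / 7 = -13.57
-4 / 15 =-0.27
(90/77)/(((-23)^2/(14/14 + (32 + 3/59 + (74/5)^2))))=6693012/12016235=0.56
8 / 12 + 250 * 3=2252 / 3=750.67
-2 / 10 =-1 / 5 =-0.20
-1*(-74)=74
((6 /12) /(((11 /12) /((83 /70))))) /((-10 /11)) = -249 /350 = -0.71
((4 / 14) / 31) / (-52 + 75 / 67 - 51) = -67 / 740621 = -0.00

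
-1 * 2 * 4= -8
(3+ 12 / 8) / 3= 3 / 2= 1.50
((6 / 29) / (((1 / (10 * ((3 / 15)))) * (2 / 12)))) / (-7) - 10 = -10.35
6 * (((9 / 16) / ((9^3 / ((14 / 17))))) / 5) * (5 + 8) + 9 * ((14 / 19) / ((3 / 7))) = 2700649 / 174420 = 15.48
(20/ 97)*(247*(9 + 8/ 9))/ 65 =6764/ 873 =7.75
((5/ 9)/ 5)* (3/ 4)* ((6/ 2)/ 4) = 1/ 16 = 0.06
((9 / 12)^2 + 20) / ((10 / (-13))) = -4277 / 160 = -26.73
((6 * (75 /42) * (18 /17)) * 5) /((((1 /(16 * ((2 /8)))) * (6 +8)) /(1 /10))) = 1.62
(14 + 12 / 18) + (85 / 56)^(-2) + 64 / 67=23316836 / 1452225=16.06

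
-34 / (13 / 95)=-3230 / 13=-248.46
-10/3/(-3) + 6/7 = 124/63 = 1.97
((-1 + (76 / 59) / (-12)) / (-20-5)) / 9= 0.00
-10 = -10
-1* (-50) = 50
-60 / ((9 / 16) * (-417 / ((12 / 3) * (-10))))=-12800 / 1251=-10.23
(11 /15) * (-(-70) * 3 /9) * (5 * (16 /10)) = 1232 /9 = 136.89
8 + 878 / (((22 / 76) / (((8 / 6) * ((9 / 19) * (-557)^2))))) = 594324274.18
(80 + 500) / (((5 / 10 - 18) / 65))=-15080 / 7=-2154.29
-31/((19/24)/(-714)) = 531216/19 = 27958.74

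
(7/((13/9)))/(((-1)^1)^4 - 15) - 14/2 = -191/26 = -7.35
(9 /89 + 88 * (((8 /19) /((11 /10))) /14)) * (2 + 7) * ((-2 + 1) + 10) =203.08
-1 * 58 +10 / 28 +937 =12311 / 14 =879.36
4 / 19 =0.21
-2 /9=-0.22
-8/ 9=-0.89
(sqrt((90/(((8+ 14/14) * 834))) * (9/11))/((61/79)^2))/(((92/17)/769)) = 81588593 * sqrt(22935)/523425628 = 23.61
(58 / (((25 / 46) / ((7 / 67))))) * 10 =37352 / 335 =111.50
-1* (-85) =85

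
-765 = -765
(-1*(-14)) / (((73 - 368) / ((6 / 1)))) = -84 / 295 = -0.28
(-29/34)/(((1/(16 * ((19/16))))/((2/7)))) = -4.63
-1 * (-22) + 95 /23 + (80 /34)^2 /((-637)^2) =70477648641 /2697146543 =26.13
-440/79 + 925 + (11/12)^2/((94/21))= 919.62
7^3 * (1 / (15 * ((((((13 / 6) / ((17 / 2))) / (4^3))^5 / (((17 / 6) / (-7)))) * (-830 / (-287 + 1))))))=-188588815106319581184 / 59264075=-3182177653263.29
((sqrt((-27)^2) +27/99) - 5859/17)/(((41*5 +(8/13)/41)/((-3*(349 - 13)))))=31886081136/20434051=1560.44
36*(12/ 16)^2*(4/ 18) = 9/ 2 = 4.50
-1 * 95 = -95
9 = 9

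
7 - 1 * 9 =-2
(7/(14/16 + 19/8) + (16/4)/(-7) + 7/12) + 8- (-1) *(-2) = 8917/1092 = 8.17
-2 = -2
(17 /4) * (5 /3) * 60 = 425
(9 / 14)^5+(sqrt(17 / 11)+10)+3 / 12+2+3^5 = sqrt(187) / 11+137338625 / 537824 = 256.60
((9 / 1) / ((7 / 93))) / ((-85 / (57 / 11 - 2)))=-837 / 187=-4.48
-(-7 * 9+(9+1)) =53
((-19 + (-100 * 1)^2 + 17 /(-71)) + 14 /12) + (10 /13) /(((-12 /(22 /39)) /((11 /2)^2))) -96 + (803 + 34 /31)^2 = 272506499706721 /415117404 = 656456.46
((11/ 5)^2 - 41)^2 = 817216/ 625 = 1307.55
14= 14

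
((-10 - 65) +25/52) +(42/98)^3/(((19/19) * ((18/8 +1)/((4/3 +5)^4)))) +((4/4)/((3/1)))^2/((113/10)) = -644680661/18139212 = -35.54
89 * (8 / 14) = 356 / 7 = 50.86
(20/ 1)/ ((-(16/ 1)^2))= -5/ 64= -0.08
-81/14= -5.79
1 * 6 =6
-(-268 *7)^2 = -3519376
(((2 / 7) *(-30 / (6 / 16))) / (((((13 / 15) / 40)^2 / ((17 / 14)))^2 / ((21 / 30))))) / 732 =-12484800000000 / 85368829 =-146245.42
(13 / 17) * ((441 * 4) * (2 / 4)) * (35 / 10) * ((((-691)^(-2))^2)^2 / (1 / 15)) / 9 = 66885 / 883635795163673427985457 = 0.00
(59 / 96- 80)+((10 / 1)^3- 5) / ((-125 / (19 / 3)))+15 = -91839 / 800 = -114.80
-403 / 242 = -1.67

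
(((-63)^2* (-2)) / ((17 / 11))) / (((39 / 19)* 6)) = -417.05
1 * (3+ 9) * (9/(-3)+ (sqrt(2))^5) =-36+ 48 * sqrt(2) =31.88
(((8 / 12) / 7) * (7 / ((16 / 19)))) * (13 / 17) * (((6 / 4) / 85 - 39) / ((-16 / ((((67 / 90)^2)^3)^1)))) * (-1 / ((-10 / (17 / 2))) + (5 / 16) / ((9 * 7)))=0.21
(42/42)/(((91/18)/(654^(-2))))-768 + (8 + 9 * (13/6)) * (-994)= -60768297225/2162342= -28103.00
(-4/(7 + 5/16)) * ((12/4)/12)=-16/117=-0.14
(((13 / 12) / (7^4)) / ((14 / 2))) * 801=3471 / 67228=0.05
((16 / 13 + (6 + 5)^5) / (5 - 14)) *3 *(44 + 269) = -16803116.08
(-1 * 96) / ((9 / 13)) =-416 / 3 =-138.67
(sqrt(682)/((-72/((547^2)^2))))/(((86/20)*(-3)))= 447630128405*sqrt(682)/4644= 2517209058.43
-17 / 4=-4.25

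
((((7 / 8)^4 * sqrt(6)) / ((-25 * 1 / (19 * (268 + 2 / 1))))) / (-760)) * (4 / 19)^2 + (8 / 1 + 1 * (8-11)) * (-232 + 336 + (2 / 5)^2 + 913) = 5085.82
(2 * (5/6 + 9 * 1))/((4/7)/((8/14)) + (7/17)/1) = 1003/72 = 13.93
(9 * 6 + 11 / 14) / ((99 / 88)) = 3068 / 63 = 48.70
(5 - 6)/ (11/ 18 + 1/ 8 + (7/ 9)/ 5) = -120/ 107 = -1.12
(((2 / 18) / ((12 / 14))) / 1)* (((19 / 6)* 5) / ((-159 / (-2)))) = 665 / 25758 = 0.03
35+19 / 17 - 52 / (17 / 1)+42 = 75.06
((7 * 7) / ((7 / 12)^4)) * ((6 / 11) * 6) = 746496 / 539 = 1384.96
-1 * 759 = -759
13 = 13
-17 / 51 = -1 / 3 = -0.33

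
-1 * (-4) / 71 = 4 / 71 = 0.06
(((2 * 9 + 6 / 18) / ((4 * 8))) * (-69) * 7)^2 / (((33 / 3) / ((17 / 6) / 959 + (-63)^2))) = 23256142807975 / 841728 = 27629047.40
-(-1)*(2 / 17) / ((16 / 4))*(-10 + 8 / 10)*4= -92 / 85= -1.08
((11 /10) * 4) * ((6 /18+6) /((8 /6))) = 209 /10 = 20.90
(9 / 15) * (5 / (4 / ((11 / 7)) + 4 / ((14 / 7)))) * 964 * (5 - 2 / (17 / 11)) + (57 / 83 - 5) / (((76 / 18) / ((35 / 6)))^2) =2349.60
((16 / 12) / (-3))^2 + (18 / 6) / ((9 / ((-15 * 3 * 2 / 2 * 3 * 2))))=-89.80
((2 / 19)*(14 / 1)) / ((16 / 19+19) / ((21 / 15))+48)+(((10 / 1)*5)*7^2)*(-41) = -830620854 / 8269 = -100449.98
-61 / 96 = -0.64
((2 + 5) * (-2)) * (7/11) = -98/11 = -8.91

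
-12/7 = -1.71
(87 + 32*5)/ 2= 247/ 2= 123.50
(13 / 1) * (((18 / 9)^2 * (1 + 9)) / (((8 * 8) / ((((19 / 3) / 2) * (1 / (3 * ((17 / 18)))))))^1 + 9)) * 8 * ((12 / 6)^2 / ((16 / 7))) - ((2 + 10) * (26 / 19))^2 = -72622576 / 454499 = -159.79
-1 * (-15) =15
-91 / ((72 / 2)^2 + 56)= -7 / 104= -0.07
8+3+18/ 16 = 97/ 8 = 12.12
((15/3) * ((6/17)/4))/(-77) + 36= 94233/2618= 35.99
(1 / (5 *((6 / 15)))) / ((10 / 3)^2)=0.04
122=122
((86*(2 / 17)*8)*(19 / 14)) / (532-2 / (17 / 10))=0.21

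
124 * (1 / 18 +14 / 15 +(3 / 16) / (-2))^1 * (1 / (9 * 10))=39959 / 32400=1.23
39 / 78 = 1 / 2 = 0.50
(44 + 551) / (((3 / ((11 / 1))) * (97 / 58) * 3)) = 379610 / 873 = 434.83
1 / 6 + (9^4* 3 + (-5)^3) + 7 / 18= 176027 / 9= 19558.56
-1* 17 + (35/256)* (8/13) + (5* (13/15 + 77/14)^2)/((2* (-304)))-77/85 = -439103369/24186240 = -18.16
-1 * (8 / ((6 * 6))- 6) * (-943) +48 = -48604 / 9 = -5400.44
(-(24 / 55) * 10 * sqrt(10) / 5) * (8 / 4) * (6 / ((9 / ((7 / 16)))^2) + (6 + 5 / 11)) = -49183 * sqrt(10) / 4356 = -35.70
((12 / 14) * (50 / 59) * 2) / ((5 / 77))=1320 / 59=22.37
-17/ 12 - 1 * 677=-8141/ 12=-678.42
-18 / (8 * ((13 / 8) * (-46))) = 9 / 299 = 0.03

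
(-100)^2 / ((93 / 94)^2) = 88360000 / 8649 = 10216.21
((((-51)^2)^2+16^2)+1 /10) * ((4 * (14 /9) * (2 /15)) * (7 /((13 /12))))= 106082367328 /2925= 36267476.01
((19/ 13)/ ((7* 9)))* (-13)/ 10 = -19/ 630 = -0.03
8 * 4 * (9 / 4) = 72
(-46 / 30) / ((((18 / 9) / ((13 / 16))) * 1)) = -299 / 480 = -0.62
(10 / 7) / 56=5 / 196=0.03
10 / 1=10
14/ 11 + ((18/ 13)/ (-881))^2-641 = -923051794169/ 1442883299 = -639.73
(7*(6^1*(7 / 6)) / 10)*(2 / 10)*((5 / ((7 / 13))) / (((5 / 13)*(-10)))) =-1183 / 500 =-2.37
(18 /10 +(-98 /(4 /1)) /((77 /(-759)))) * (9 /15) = 7299 /50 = 145.98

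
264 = 264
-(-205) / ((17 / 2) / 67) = 27470 / 17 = 1615.88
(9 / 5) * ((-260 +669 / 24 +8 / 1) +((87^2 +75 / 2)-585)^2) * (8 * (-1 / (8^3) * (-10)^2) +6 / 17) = -107338945.65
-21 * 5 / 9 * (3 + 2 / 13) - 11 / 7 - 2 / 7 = -10552 / 273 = -38.65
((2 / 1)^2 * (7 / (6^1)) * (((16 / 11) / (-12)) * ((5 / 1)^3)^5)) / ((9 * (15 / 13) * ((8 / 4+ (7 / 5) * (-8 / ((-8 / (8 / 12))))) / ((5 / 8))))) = -13885498046875 / 39204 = -354185747.55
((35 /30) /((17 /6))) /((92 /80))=140 /391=0.36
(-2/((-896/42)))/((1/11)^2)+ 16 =875/32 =27.34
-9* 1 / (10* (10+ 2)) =-3 / 40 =-0.08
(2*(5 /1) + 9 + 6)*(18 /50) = 9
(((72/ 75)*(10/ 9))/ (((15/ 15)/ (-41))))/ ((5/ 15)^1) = -656/ 5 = -131.20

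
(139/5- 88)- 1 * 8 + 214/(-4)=-1217/10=-121.70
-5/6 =-0.83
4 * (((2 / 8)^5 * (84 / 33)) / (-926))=-7 / 651904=-0.00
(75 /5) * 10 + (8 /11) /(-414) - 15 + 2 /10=1539232 /11385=135.20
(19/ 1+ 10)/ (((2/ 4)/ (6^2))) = 2088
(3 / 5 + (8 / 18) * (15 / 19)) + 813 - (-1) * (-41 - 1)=220006 / 285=771.95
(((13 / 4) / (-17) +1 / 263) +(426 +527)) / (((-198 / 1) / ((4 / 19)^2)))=-34080202 / 159789069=-0.21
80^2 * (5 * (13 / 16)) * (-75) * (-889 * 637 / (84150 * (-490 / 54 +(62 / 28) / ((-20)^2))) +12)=-6370970229000000 / 256407481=-24847052.84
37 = 37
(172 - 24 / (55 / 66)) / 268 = 179 / 335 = 0.53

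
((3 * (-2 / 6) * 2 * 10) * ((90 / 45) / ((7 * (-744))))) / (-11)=-5 / 7161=-0.00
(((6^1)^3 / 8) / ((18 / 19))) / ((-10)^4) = 57 / 20000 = 0.00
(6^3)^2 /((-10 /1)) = -23328 /5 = -4665.60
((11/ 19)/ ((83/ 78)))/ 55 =78/ 7885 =0.01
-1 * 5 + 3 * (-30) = -95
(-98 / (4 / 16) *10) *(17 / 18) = -3702.22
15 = 15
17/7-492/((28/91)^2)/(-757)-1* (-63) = 1532333/21196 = 72.29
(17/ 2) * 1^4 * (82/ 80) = 8.71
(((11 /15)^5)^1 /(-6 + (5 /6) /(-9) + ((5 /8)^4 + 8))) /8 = 82458112 /6407409375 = 0.01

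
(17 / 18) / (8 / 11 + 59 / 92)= 8602 / 12465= 0.69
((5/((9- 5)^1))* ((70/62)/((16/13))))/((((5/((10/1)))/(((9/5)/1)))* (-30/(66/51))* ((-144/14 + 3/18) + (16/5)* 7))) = -315315/21746128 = -0.01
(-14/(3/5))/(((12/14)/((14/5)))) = -686/9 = -76.22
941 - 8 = 933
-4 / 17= -0.24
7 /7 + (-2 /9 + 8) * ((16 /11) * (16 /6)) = 9257 /297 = 31.17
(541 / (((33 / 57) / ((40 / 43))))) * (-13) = -5345080 / 473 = -11300.38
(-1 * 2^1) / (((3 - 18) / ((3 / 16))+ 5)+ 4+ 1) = 1 / 35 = 0.03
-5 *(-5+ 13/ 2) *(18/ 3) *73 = -3285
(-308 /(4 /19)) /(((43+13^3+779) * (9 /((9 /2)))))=-1463 /6038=-0.24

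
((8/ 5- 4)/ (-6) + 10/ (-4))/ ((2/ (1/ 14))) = -3/ 40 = -0.08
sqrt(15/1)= sqrt(15)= 3.87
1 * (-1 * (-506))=506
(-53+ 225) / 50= 86 / 25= 3.44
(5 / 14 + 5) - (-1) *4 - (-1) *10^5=1400131 / 14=100009.36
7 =7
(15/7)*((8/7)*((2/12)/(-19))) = -20/931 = -0.02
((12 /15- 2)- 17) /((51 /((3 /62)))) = -91 /5270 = -0.02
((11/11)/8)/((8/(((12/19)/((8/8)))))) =3/304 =0.01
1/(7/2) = 0.29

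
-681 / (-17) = 681 / 17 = 40.06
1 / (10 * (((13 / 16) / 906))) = 7248 / 65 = 111.51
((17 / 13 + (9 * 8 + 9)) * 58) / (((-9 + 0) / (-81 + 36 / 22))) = 42096.64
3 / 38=0.08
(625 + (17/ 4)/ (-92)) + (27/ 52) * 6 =628.07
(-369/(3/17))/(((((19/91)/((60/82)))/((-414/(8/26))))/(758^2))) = 5665018540329.47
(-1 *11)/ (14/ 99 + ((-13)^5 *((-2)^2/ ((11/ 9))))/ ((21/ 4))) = 7623/ 160398478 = 0.00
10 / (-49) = -10 / 49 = -0.20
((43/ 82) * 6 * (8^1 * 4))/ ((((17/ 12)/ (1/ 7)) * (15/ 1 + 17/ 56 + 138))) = 396288/ 5983745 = 0.07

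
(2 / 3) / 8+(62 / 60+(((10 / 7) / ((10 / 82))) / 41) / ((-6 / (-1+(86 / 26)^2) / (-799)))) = 3846523 / 10140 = 379.34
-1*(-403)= 403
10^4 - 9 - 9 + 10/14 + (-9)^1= 69816/7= 9973.71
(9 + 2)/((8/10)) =55/4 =13.75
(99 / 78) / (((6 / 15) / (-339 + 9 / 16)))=-893475 / 832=-1073.89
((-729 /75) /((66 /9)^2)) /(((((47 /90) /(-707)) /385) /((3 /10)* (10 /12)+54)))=21138223239 /4136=5110788.98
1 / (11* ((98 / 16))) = 8 / 539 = 0.01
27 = 27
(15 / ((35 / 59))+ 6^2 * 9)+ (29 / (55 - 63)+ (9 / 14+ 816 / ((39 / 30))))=709069 / 728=974.00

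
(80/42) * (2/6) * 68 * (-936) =-282880/7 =-40411.43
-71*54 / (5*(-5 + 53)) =-639 / 40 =-15.98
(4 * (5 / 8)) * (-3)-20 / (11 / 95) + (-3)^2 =-3767 / 22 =-171.23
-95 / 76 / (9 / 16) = -20 / 9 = -2.22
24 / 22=12 / 11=1.09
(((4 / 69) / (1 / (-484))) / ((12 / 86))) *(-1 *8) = 332992 / 207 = 1608.66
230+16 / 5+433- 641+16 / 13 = 1718 / 65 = 26.43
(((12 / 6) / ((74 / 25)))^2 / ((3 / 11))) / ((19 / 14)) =96250 / 78033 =1.23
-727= -727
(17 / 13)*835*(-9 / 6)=-42585 / 26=-1637.88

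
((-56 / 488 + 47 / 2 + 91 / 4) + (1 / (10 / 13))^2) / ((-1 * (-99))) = 0.48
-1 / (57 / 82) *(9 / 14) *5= -615 / 133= -4.62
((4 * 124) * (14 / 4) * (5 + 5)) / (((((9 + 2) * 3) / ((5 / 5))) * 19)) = 17360 / 627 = 27.69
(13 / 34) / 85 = 13 / 2890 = 0.00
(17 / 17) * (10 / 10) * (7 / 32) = 7 / 32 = 0.22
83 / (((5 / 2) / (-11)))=-1826 / 5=-365.20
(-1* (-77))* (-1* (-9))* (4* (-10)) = -27720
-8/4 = -2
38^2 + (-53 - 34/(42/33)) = 9550/7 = 1364.29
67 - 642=-575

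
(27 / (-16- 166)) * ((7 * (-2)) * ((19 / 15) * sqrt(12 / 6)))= 171 * sqrt(2) / 65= 3.72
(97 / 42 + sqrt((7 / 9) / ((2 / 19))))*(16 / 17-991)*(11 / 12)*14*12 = -1295987*sqrt(266) / 51-17958677 / 51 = -766580.10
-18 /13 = -1.38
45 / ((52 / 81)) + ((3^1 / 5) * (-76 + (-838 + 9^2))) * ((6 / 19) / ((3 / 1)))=86379 / 4940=17.49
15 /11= 1.36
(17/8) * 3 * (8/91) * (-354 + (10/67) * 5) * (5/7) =-6035340/42679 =-141.41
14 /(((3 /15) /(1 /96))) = 35 /48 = 0.73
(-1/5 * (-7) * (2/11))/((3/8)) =112/165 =0.68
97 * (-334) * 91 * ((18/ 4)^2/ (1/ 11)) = -1313431119/ 2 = -656715559.50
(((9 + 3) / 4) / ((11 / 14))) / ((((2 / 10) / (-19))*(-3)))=1330 / 11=120.91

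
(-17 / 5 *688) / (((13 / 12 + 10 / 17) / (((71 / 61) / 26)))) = -84702432 / 1352065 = -62.65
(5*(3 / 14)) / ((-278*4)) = -15 / 15568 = -0.00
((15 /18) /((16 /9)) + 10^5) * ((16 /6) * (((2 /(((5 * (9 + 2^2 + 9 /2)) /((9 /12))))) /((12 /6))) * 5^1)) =91429 /8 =11428.62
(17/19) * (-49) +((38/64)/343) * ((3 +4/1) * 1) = -1305783/29792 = -43.83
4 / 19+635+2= 12107 / 19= 637.21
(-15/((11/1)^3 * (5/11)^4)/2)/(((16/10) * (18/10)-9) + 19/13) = 429/15140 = 0.03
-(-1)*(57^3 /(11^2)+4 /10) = 926207 /605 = 1530.92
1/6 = 0.17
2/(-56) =-1/28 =-0.04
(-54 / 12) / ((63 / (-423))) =423 / 14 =30.21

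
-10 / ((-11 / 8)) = 80 / 11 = 7.27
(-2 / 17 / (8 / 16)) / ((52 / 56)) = -56 / 221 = -0.25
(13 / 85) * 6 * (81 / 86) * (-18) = -56862 / 3655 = -15.56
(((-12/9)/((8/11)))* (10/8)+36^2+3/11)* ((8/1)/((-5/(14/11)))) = -4782554/1815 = -2635.02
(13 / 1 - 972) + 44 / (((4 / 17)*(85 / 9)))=-4696 / 5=-939.20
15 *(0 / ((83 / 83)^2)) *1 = 0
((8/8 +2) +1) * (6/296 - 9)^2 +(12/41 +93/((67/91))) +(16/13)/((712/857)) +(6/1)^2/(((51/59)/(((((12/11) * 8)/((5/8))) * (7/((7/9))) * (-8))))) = -674036008082089187/16272979176740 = -41420.57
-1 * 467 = -467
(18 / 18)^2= 1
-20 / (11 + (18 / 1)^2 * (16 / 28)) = -140 / 1373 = -0.10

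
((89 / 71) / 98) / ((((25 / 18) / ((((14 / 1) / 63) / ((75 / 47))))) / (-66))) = -184052 / 2174375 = -0.08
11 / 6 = 1.83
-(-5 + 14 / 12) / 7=23 / 42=0.55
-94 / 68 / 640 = -47 / 21760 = -0.00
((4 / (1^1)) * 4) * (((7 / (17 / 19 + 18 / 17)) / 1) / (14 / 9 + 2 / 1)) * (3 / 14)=8721 / 2524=3.46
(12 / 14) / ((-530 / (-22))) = 66 / 1855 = 0.04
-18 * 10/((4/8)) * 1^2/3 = -120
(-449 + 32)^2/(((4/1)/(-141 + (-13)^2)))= 1217223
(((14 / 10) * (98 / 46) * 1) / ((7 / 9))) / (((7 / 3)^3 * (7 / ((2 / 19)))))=486 / 107065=0.00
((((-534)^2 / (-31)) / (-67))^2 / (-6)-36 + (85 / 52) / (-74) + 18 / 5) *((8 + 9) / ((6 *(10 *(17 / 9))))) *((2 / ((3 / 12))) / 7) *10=-5441.06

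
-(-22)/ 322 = 11/ 161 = 0.07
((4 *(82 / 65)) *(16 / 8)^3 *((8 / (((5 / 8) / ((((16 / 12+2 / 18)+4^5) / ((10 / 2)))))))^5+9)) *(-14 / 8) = -25394029919104969436953218043184 / 2883251953125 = -8807426590514145439.70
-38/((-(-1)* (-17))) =38/17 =2.24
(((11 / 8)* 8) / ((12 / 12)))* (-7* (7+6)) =-1001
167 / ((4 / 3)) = 501 / 4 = 125.25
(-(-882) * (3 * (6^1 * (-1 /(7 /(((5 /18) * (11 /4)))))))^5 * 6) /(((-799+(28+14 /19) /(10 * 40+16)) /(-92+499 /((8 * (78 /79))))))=-12383924040675 /2217942272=-5583.52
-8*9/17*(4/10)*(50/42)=-240/119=-2.02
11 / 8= 1.38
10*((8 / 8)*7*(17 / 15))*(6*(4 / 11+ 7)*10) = 385560 / 11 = 35050.91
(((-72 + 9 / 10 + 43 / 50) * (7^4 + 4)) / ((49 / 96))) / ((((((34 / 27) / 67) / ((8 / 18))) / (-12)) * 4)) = 97788577536 / 4165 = 23478650.07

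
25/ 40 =5/ 8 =0.62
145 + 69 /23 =148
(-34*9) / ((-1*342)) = 17 / 19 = 0.89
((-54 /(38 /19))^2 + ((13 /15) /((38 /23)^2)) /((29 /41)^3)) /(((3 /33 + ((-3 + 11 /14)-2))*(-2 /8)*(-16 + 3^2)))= -101.15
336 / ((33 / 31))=3472 / 11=315.64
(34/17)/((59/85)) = 170/59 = 2.88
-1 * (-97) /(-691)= -97 /691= -0.14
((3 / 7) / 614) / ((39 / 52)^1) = 2 / 2149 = 0.00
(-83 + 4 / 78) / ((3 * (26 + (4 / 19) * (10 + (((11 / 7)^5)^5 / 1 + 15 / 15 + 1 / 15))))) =-412143913538228013140511275 / 253954402808659416829638300342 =-0.00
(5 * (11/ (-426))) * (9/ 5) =-33/ 142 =-0.23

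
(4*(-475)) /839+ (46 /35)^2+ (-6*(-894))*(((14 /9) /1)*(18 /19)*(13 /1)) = 2006716085056 /19527725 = 102762.41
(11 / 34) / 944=11 / 32096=0.00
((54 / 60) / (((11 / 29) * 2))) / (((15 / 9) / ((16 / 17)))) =3132 / 4675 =0.67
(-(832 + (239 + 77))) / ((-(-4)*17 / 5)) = -1435 / 17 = -84.41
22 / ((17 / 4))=88 / 17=5.18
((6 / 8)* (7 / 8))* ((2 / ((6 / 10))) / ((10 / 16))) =7 / 2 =3.50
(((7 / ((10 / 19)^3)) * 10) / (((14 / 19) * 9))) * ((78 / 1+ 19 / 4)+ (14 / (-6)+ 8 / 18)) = 379364431 / 64800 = 5854.39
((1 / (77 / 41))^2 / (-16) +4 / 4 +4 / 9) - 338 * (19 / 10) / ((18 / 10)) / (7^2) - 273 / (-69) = -4141047 / 2181872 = -1.90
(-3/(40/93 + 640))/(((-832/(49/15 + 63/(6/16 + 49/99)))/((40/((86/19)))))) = 1382149167/367033496960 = 0.00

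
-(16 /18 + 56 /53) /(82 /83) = -38512 /19557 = -1.97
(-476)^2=226576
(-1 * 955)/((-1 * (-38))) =-955/38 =-25.13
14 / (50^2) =7 / 1250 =0.01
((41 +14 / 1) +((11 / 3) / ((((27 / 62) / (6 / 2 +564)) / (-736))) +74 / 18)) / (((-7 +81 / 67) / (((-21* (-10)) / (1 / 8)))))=296618524720 / 291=1019307645.09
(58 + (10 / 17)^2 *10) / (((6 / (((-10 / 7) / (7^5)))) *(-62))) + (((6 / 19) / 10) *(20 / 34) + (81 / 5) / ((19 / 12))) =10.25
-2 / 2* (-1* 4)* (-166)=-664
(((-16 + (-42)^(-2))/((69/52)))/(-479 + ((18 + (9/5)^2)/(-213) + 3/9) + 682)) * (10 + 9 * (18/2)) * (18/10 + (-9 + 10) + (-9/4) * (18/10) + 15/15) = 8466194425/6272541324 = 1.35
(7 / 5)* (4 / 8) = 7 / 10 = 0.70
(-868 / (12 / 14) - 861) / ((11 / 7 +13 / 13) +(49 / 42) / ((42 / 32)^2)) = -576.75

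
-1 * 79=-79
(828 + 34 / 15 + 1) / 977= 12469 / 14655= 0.85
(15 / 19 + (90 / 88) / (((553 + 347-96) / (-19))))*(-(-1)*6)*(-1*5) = -2571975 / 112024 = -22.96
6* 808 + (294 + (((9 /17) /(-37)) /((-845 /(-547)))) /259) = 707846660967 /137659795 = 5142.00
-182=-182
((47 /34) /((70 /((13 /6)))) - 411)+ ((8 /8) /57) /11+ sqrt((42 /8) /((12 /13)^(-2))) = -408835087 /994840+ 6 *sqrt(21) /13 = -408.84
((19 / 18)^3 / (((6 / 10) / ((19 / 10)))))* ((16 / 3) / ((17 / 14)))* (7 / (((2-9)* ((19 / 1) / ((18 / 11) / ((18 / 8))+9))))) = -10274782 / 1226907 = -8.37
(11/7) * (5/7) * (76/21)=4180/1029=4.06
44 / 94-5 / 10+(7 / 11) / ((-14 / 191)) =-4505 / 517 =-8.71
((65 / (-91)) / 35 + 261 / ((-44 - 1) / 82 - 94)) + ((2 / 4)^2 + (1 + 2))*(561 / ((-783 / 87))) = -205.36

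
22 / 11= 2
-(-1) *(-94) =-94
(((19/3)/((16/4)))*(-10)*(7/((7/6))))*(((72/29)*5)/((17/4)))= -277.48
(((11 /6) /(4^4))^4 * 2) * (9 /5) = 14641 /1546188226560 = 0.00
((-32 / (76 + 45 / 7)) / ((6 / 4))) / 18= -0.01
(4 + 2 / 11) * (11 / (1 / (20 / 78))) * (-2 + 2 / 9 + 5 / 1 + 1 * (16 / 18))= 17020 / 351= 48.49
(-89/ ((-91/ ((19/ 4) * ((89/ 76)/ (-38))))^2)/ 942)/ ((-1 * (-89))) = -7921/ 2883638704128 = -0.00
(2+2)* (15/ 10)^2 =9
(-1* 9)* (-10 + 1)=81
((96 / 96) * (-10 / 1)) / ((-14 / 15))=75 / 7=10.71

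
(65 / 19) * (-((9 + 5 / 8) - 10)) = 195 / 152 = 1.28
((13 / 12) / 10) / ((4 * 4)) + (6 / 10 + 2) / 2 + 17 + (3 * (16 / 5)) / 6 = 38221 / 1920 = 19.91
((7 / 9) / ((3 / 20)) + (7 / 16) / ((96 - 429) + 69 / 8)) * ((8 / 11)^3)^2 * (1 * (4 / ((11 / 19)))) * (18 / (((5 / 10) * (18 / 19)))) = 91657555935232 / 455122878705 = 201.39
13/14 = 0.93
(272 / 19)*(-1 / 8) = -34 / 19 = -1.79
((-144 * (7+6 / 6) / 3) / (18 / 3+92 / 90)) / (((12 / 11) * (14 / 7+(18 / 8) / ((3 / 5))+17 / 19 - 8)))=300960 / 8137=36.99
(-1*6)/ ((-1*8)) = 0.75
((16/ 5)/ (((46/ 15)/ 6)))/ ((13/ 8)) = 1152/ 299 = 3.85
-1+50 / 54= -2 / 27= -0.07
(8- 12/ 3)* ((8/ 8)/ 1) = 4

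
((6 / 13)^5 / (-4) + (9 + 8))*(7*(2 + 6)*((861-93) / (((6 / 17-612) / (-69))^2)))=10372290610450944 / 1115100182677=9301.67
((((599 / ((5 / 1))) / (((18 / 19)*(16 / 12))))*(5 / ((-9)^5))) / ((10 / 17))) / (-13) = 193477 / 184232880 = 0.00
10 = 10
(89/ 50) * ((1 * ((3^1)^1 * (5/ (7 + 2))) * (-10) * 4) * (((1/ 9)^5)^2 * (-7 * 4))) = 9968/ 10460353203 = 0.00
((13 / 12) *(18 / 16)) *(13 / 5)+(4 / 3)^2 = 7123 / 1440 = 4.95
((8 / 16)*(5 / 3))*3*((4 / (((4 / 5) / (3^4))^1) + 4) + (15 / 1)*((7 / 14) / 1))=4165 / 4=1041.25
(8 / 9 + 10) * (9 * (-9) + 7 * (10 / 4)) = -6223 / 9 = -691.44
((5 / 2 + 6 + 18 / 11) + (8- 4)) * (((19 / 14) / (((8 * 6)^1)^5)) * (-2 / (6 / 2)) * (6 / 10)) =-5909 / 196199055360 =-0.00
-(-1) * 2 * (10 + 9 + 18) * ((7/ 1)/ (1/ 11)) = 5698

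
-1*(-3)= 3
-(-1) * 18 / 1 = 18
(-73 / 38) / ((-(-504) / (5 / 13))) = -365 / 248976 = -0.00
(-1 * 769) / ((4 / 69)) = -53061 / 4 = -13265.25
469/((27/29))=13601/27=503.74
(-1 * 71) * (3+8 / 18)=-2201 / 9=-244.56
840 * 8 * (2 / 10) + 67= 1411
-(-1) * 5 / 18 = 5 / 18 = 0.28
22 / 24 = 11 / 12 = 0.92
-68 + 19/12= -797/12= -66.42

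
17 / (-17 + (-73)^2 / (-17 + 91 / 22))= -4811 / 122049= -0.04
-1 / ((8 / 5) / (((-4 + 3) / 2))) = 5 / 16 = 0.31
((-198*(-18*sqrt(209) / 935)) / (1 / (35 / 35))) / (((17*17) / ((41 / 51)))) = 4428*sqrt(209) / 417605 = 0.15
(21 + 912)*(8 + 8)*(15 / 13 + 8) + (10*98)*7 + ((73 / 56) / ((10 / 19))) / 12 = 12536930671 / 87360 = 143508.82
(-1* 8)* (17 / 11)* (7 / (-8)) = 119 / 11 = 10.82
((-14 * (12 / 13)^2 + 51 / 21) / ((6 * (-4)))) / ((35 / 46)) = 0.52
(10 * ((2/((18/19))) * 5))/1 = 950/9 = 105.56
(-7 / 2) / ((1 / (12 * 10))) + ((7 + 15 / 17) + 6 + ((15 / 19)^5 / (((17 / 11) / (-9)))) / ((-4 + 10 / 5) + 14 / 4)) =-17145106246 / 42093683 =-407.31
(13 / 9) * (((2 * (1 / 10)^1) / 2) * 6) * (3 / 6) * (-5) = -13 / 6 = -2.17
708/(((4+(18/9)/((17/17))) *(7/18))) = 2124/7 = 303.43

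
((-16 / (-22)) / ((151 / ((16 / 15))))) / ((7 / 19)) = 0.01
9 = 9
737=737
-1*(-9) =9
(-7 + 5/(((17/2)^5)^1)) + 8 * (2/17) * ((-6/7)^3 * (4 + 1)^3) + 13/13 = -39003082826/487010951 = -80.09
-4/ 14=-2/ 7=-0.29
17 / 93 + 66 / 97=7787 / 9021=0.86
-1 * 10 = -10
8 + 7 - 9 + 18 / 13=96 / 13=7.38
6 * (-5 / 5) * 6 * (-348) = 12528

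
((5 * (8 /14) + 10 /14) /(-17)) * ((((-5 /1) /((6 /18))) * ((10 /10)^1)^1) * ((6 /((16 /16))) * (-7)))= -2250 /17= -132.35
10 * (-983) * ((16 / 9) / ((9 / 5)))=-786400 / 81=-9708.64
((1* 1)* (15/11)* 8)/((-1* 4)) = -30/11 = -2.73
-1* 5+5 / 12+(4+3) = 29 / 12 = 2.42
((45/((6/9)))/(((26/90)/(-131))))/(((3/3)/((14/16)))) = -5570775/208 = -26782.57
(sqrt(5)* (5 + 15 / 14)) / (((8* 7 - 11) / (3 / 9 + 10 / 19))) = 119* sqrt(5) / 1026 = 0.26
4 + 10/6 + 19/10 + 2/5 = 239/30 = 7.97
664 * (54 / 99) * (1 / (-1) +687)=2733024 / 11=248456.73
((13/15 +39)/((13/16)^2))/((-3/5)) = -11776/117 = -100.65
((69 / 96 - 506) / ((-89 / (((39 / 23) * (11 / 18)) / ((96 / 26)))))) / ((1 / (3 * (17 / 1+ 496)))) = 223475967 / 91136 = 2452.12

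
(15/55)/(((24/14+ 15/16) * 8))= 14/1089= 0.01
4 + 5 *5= 29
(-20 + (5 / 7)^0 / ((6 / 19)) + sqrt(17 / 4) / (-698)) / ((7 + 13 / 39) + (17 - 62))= 3 * sqrt(17) / 157748 + 101 / 226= 0.45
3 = 3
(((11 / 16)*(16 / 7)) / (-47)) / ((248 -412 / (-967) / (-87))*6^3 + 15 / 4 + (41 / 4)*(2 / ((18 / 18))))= -1233892 / 1977760868419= -0.00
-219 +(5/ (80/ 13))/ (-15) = -52573/ 240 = -219.05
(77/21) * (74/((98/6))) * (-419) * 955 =-325718030/49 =-6647306.73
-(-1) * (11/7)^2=121/49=2.47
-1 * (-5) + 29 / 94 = 499 / 94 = 5.31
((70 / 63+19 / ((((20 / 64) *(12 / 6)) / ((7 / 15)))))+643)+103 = 171292 / 225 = 761.30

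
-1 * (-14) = 14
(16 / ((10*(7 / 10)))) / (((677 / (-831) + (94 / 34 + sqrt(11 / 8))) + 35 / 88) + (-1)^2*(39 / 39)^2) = 0.51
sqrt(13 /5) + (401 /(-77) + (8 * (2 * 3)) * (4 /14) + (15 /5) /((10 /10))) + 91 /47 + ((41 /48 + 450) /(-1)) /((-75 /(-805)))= -12574296139 /2605680 + sqrt(65) /5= -4824.11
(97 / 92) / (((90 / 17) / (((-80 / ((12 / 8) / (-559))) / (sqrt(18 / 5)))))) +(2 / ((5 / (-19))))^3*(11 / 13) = -603592 / 1625 +1843582*sqrt(10) / 1863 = 2757.88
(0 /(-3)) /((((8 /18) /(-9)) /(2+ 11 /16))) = 0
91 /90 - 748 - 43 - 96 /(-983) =-69881677 /88470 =-789.89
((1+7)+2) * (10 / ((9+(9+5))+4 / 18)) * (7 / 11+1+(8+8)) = 174600 / 2299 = 75.95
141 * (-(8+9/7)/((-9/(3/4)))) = 3055/28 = 109.11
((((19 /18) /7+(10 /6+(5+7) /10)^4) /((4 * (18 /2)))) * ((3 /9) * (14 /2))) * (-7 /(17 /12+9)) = -335790623 /113906250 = -2.95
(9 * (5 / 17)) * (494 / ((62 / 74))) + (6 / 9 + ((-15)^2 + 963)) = 4346812 / 1581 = 2749.41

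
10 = 10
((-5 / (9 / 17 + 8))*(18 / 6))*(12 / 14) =-306 / 203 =-1.51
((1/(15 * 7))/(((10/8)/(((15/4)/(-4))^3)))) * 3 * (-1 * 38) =2565/3584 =0.72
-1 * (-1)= 1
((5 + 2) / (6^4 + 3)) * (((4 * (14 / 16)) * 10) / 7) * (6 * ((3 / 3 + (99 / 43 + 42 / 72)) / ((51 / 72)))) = 280700 / 316523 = 0.89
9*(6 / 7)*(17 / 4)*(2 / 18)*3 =153 / 14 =10.93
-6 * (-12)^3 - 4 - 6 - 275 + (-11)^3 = 8752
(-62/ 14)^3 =-29791/ 343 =-86.85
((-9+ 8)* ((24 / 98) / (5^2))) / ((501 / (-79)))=316 / 204575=0.00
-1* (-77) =77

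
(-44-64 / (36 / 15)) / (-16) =53 / 12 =4.42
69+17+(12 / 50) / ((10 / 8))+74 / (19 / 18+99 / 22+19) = 2464304 / 27625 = 89.21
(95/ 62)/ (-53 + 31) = -0.07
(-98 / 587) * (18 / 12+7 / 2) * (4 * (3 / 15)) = -392 / 587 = -0.67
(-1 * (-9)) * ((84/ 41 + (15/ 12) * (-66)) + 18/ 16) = -713.94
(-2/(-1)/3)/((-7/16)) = -32/21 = -1.52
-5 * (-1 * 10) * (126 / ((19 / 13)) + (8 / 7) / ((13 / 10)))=7528900 / 1729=4354.48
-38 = -38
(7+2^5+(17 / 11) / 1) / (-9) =-4.51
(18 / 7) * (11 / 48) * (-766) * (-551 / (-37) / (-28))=6964089 / 29008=240.07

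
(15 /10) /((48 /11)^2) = 121 /1536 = 0.08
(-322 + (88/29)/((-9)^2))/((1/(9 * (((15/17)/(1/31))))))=-117224950/1479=-79259.60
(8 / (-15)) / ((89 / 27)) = -72 / 445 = -0.16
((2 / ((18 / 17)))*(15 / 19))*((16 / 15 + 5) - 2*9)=-3043 / 171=-17.80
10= 10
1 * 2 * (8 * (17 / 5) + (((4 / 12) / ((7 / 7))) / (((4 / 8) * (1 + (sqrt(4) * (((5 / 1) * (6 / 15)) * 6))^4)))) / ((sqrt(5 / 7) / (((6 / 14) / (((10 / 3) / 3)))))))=18 * sqrt(35) / 58060975 + 272 / 5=54.40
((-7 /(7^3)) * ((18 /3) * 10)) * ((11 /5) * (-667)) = 1796.82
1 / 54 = 0.02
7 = 7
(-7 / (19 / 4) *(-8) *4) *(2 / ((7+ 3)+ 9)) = 1792 / 361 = 4.96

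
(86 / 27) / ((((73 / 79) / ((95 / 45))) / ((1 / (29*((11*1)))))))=0.02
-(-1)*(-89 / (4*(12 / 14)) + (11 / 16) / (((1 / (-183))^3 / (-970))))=24521608453 / 6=4086934742.17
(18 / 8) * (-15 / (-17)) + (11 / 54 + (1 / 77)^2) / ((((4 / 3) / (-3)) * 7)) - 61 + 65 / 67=-58.11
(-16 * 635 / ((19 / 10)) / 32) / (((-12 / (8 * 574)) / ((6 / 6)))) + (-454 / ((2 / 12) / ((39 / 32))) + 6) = 27648073 / 456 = 60631.74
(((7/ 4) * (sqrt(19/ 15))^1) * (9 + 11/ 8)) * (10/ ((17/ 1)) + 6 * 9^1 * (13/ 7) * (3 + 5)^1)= 3964993 * sqrt(285)/ 4080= 16406.07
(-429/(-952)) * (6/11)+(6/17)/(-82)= 0.24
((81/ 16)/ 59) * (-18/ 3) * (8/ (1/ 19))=-4617/ 59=-78.25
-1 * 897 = -897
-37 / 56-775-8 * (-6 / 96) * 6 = -43269 / 56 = -772.66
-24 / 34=-12 / 17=-0.71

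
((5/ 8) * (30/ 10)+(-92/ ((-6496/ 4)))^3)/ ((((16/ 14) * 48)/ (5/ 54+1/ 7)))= 2792231977/ 346930988544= 0.01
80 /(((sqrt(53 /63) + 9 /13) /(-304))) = 89631360 /1927 - 6165120 *sqrt(371) /1927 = -15110.14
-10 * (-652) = 6520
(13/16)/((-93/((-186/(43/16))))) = 26/43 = 0.60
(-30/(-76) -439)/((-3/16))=133336/57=2339.23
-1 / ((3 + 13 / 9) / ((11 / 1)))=-99 / 40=-2.48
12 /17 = 0.71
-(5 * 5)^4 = -390625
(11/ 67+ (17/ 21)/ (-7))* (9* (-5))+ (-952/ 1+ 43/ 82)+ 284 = -180276379/ 269206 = -669.66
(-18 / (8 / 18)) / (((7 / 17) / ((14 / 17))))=-81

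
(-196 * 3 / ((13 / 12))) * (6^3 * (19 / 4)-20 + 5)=-548739.69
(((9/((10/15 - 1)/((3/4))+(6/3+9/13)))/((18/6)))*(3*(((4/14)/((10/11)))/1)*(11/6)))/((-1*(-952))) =42471/17526320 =0.00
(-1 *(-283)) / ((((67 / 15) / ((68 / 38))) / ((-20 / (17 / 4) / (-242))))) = 339600 / 154033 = 2.20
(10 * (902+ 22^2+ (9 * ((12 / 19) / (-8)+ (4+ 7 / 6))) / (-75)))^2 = 69286874176 / 361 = 191930399.38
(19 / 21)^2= 361 / 441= 0.82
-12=-12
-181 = -181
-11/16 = -0.69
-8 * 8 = -64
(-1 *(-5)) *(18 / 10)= 9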